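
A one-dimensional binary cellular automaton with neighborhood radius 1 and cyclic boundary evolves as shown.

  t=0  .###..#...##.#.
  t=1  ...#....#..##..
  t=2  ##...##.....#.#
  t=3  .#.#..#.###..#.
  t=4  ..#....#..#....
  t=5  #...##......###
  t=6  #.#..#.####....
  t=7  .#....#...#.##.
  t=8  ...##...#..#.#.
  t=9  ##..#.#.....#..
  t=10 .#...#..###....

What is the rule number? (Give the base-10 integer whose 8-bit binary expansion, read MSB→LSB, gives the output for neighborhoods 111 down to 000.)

  ###|.  b7=0 t=0,i=2
  ##.|#  b6=1 t=0,i=3
  #.#|#  b5=1 t=0,i=12
  #..|.  b4=0 t=0,i=4
  .##|.  b3=0 t=0,i=1
  .#.|.  b2=0 t=0,i=6
  ..#|.  b1=0 t=0,i=0
  ...|#  b0=1 t=0,i=8
  bits 01100001 = 97

97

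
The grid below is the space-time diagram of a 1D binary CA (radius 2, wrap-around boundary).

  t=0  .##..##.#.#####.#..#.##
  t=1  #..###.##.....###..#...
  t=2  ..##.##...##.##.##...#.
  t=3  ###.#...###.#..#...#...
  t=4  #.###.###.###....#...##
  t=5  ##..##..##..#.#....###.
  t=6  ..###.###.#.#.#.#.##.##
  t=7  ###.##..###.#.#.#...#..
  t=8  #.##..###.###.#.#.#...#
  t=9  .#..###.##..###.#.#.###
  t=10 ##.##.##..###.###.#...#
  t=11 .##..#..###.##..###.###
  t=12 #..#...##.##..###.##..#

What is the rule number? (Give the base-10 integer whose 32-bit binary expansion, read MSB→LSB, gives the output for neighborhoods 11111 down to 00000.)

1044054249

  ##### -> .   bit 31 = 0  t=0,i=12
  ####. -> .   bit 30 = 0  t=0,i=13
  ###.# -> #   bit 29 = 1  t=0,i=14
  ###.. -> #   bit 28 = 1  t=1,i=16
  ##.## -> #   bit 27 = 1  t=0,i=0
  ##.#. -> #   bit 26 = 1  t=0,i=7
  ##..# -> #   bit 25 = 1  t=0,i=3
  ##... -> .   bit 24 = 0  t=1,i=9
  #.### -> .   bit 23 = 0  t=0,i=10
  #.##. -> .   bit 22 = 0  t=0,i=1
  #.#.# -> #   bit 21 = 1  t=0,i=8
  #.#.. -> #   bit 20 = 1  t=0,i=16
  #..## -> #   bit 19 = 1  t=0,i=4
  #..#. -> .   bit 18 = 0  t=0,i=18
  #...# -> #   bit 17 = 1  t=1,i=21
  #.... -> #   bit 16 = 1  t=1,i=10
  .#### -> .   bit 15 = 0  t=0,i=11
  .###. -> .   bit 14 = 0  t=1,i=4
  .##.# -> .   bit 13 = 0  t=0,i=6
  .##.. -> .   bit 12 = 0  t=0,i=2
  .#.## -> .   bit 11 = 0  t=0,i=9
  .#.#. -> .   bit 10 = 0  t=5,i=13
  .#..# -> .   bit 9 = 0  t=0,i=17
  .#... -> .   bit 8 = 0  t=1,i=20
  ..### -> #   bit 7 = 1  t=1,i=3
  ..##. -> #   bit 6 = 1  t=0,i=5
  ..#.# -> #   bit 5 = 1  t=0,i=19
  ..#.. -> .   bit 4 = 0  t=1,i=0
  ...## -> #   bit 3 = 1  t=1,i=13
  ...#. -> .   bit 2 = 0  t=1,i=22
  ....# -> .   bit 1 = 0  t=1,i=12
  ..... -> #   bit 0 = 1  t=1,i=11
  bits 00111110001110110000000011101001 = 1044054249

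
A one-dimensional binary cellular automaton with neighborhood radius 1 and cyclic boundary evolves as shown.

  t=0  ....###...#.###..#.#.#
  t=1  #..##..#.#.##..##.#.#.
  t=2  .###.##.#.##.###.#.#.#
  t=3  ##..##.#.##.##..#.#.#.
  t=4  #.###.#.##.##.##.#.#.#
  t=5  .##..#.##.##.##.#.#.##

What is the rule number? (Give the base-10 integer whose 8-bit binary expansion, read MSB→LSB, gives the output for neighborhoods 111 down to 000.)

  nb ###: next=.  (t=0,i=5, bit7=0)
  nb ##.: next=.  (t=0,i=6, bit6=0)
  nb #.#: next=#  (t=0,i=11, bit5=1)
  nb #..: next=#  (t=0,i=0, bit4=1)
  nb .##: next=#  (t=0,i=4, bit3=1)
  nb .#.: next=.  (t=0,i=10, bit2=0)
  nb ..#: next=#  (t=0,i=3, bit1=1)
  nb ...: next=.  (t=0,i=1, bit0=0)
  bits 00111010 = 58

58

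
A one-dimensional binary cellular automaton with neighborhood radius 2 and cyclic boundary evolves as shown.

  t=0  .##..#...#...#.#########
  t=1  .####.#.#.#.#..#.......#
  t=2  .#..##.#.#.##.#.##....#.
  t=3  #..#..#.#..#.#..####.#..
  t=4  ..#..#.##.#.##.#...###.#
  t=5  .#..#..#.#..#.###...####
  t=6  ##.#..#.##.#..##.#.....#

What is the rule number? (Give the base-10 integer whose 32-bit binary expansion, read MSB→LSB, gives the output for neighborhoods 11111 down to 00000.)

  #####|.  b31=0 t=0,i=17
  ####.|.  b30=0 t=0,i=22
  ###.#|#  b29=1 t=0,i=23
  ###..|.  b28=0 t=5,i=16
  ##.##|.  b27=0 t=0,i=0
  ##.#.|#  b26=1 t=1,i=5
  ##..#|#  b25=1 t=0,i=3
  ##...|#  b24=1 t=2,i=18
  #.###|#  b23=1 t=0,i=15
  #.##.|#  b22=1 t=0,i=1
  #.#.#|.  b21=0 t=1,i=6
  #.#..|#  b20=1 t=1,i=12
  #..##|#  b19=1 t=2,i=3
  #..#.|#  b18=1 t=0,i=4
  #...#|.  b17=0 t=0,i=7
  #....|#  b16=1 t=1,i=17
  .####|.  b15=0 t=0,i=16
  .###.|#  b14=1 t=4,i=20
  .##.#|.  b13=0 t=2,i=5
  .##..|#  b12=1 t=0,i=2
  .#.##|.  b11=0 t=0,i=14
  .#.#.|#  b10=1 t=1,i=7
  .#..#|.  b9=0 t=1,i=13
  .#...|#  b8=1 t=0,i=6
  ..###|.  b7=0 t=3,i=16
  ..##.|.  b6=0 t=2,i=4
  ..#.#|.  b5=0 t=0,i=13
  ..#..|.  b4=0 t=0,i=5
  ...##|.  b3=0 t=4,i=18
  ...#.|#  b2=1 t=0,i=8
  ....#|.  b1=0 t=1,i=21
  .....|.  b0=0 t=1,i=18
  bits 00100111110111010101010100000100 = 668816644

668816644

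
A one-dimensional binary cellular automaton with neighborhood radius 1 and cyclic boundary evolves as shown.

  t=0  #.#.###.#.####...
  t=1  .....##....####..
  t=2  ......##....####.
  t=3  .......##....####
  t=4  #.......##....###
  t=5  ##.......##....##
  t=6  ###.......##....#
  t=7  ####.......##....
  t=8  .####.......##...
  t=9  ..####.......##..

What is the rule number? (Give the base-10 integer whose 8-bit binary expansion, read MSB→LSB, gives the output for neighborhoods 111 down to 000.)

208

  [7] ### => #  t=0,i=5
  [6] ##. => #  t=0,i=6
  [5] #.# => .  t=0,i=1
  [4] #.. => #  t=0,i=14
  [3] .## => .  t=0,i=4
  [2] .#. => .  t=0,i=0
  [1] ..# => .  t=0,i=16
  [0] ... => .  t=0,i=15
  bits 11010000 = 208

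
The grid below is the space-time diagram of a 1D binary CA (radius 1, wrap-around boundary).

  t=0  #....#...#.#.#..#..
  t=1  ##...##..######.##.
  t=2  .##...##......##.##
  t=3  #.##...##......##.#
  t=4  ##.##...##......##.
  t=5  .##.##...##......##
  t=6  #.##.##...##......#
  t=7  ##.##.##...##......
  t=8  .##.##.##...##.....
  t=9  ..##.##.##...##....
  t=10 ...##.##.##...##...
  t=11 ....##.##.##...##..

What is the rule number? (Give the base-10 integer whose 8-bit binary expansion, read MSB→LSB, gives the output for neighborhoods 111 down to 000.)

116

  ###|.  b7=0 t=1,i=10
  ##.|#  b6=1 t=1,i=1
  #.#|#  b5=1 t=0,i=10
  #..|#  b4=1 t=0,i=1
  .##|.  b3=0 t=1,i=0
  .#.|#  b2=1 t=0,i=0
  ..#|.  b1=0 t=0,i=4
  ...|.  b0=0 t=0,i=2
  bits 01110100 = 116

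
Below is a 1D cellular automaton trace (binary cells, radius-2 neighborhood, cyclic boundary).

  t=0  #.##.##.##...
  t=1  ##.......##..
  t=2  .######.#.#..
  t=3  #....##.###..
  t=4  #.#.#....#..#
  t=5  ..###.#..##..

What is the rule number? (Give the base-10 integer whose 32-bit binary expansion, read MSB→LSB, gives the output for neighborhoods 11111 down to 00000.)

  #####|.  b31=0 t=2,i=3
  ####.|#  b30=1 t=2,i=5
  ###.#|#  b29=1 t=2,i=6
  ###..|.  b28=0 t=3,i=10
  ##.##|.  b27=0 t=0,i=4
  ##.#.|.  b26=0 t=2,i=7
  ##..#|.  b25=0 t=1,i=11
  ##...|#  b24=1 t=0,i=10
  #.###|.  b23=0 t=3,i=8
  #.##.|.  b22=0 t=0,i=2
  #.#.#|#  b21=1 t=2,i=8
  #.#..|#  b20=1 t=2,i=10
  #..##|.  b19=0 t=1,i=12
  #..#.|#  b18=1 t=3,i=12
  #...#|.  b17=0 t=0,i=11
  #....|#  b16=1 t=1,i=3
  .####|.  b15=0 t=2,i=2
  .###.|#  b14=1 t=3,i=9
  .##.#|.  b13=0 t=0,i=3
  .##..|#  b12=1 t=0,i=9
  .#.##|#  b11=1 t=0,i=1
  .#.#.|#  b10=1 t=2,i=9
  .#..#|#  b9=1 t=4,i=10
  .#...|.  b8=0 t=2,i=11
  ..###|.  b7=0 t=2,i=1
  ..##.|.  b6=0 t=1,i=0
  ..#.#|#  b5=1 t=0,i=0
  ..#..|#  b4=1 t=3,i=0
  ...##|#  b3=1 t=1,i=8
  ...#.|.  b2=0 t=0,i=12
  ....#|.  b1=0 t=1,i=7
  .....|#  b0=1 t=1,i=4
  bits 01100001001101010101111000111001 = 1630887481

1630887481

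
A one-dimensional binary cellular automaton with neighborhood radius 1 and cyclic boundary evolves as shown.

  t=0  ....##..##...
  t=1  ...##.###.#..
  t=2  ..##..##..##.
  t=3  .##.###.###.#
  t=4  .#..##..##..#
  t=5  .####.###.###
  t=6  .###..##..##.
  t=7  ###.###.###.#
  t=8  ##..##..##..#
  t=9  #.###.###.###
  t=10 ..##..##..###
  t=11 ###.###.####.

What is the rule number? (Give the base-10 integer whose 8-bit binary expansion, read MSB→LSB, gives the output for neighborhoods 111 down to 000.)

  ###|#  b7=1 t=1,i=7
  ##.|.  b6=0 t=0,i=5
  #.#|.  b5=0 t=1,i=5
  #..|#  b4=1 t=0,i=6
  .##|#  b3=1 t=0,i=4
  .#.|#  b2=1 t=1,i=10
  ..#|#  b1=1 t=0,i=3
  ...|.  b0=0 t=0,i=0
  bits 10011110 = 158

158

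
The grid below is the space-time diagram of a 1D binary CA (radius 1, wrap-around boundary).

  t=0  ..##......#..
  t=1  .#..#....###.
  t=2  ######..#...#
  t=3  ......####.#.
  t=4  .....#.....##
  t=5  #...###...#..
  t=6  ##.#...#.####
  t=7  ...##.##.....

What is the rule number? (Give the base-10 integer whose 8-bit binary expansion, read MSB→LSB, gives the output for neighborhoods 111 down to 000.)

22

  nb ###: next=.  (t=1,i=10, bit7=0)
  nb ##.: next=.  (t=0,i=3, bit6=0)
  nb #.#: next=.  (t=3,i=10, bit5=0)
  nb #..: next=#  (t=0,i=4, bit4=1)
  nb .##: next=.  (t=0,i=2, bit3=0)
  nb .#.: next=#  (t=0,i=10, bit2=1)
  nb ..#: next=#  (t=0,i=1, bit1=1)
  nb ...: next=.  (t=0,i=0, bit0=0)
  bits 00010110 = 22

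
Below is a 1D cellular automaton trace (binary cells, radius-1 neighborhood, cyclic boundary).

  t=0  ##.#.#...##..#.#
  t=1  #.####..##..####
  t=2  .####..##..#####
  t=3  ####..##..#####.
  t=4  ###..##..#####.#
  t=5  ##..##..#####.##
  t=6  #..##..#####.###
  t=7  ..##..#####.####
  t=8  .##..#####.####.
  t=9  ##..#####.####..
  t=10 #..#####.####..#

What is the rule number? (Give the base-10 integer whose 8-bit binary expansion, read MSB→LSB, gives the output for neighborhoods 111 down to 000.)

174

  [7] ### => #  t=0,i=0
  [6] ##. => .  t=0,i=1
  [5] #.# => #  t=0,i=2
  [4] #.. => .  t=0,i=6
  [3] .## => #  t=0,i=9
  [2] .#. => #  t=0,i=3
  [1] ..# => #  t=0,i=8
  [0] ... => .  t=0,i=7
  bits 10101110 = 174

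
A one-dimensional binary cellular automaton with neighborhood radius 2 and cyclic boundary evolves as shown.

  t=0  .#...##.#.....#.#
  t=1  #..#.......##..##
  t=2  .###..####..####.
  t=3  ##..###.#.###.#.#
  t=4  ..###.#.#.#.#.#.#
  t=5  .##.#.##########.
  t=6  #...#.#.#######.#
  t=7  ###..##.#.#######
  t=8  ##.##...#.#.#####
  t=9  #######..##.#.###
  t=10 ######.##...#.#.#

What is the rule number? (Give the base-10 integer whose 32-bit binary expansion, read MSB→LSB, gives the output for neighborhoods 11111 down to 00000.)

3958248595

  ##### -> #   bit 31 = 1  t=5,i=8
  ####. -> #   bit 30 = 1  t=2,i=8
  ###.# -> #   bit 29 = 1  t=3,i=6
  ###.. -> .   bit 28 = 0  t=1,i=0
  ##.## -> #   bit 27 = 1  t=6,i=15
  ##.#. -> .   bit 26 = 0  t=0,i=7
  ##..# -> #   bit 25 = 1  t=1,i=1
  ##... -> #   bit 24 = 1  t=6,i=1
  #.### -> #   bit 23 = 1  t=3,i=10
  #.##. -> #   bit 22 = 1  t=6,i=16
  #.#.# -> #   bit 21 = 1  t=0,i=16
  #.#.. -> .   bit 20 = 0  t=0,i=1
  #..## -> #   bit 19 = 1  t=1,i=14
  #..#. -> #   bit 18 = 1  t=1,i=2
  #...# -> #   bit 17 = 1  t=0,i=3
  #.... -> .   bit 16 = 0  t=0,i=10
  .#### -> .   bit 15 = 0  t=2,i=7
  .###. -> .   bit 14 = 0  t=1,i=16
  .##.# -> .   bit 13 = 0  t=0,i=6
  .##.. -> #   bit 12 = 1  t=1,i=12
  .#.## -> .   bit 11 = 0  t=3,i=9
  .#.#. -> #   bit 10 = 1  t=0,i=0
  .#..# -> .   bit 9 = 0  t=4,i=0
  .#... -> .   bit 8 = 0  t=0,i=2
  ..### -> #   bit 7 = 1  t=1,i=15
  ..##. -> .   bit 6 = 0  t=0,i=5
  ..#.# -> .   bit 5 = 0  t=0,i=14
  ..#.. -> #   bit 4 = 1  t=1,i=3
  ...## -> .   bit 3 = 0  t=0,i=4
  ...#. -> .   bit 2 = 0  t=0,i=13
  ....# -> #   bit 1 = 1  t=0,i=12
  ..... -> #   bit 0 = 1  t=0,i=11
  bits 11101011111011100001010010010011 = 3958248595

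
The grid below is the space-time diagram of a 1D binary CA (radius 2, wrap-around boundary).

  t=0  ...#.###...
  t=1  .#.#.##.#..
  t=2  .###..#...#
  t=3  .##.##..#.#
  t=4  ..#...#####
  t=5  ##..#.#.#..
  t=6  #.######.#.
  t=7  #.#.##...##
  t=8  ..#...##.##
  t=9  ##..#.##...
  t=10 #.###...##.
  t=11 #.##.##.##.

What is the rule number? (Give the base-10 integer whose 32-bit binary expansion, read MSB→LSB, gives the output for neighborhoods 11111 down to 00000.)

  ##### -> #   bit 31 = 1  t=4,i=8
  ####. -> .   bit 30 = 0  t=4,i=9
  ###.# -> .   bit 29 = 0  t=6,i=7
  ###.. -> .   bit 28 = 0  t=0,i=7
  ##.## -> .   bit 27 = 0  t=3,i=3
  ##.#. -> .   bit 26 = 0  t=1,i=7
  ##..# -> #   bit 25 = 1  t=2,i=4
  ##... -> #   bit 24 = 1  t=0,i=8
  #.### -> #   bit 23 = 1  t=0,i=5
  #.##. -> .   bit 22 = 0  t=1,i=5
  #.#.# -> #   bit 21 = 1  t=1,i=3
  #.#.. -> .   bit 20 = 0  t=1,i=8
  #..## -> .   bit 19 = 0  t=5,i=10
  #..#. -> #   bit 18 = 1  t=2,i=5
  #...# -> #   bit 17 = 1  t=1,i=10
  #.... -> .   bit 16 = 0  t=0,i=9
  .#### -> .   bit 15 = 0  t=4,i=7
  .###. -> #   bit 14 = 1  t=0,i=6
  .##.# -> #   bit 13 = 1  t=1,i=6
  .##.. -> .   bit 12 = 0  t=3,i=5
  .#.## -> .   bit 11 = 0  t=0,i=4
  .#.#. -> #   bit 10 = 1  t=1,i=2
  .#..# -> #   bit 9 = 1  t=5,i=9
  .#... -> .   bit 8 = 0  t=1,i=9
  ..### -> #   bit 7 = 1  t=4,i=6
  ..##. -> #   bit 6 = 1  t=5,i=0
  ..#.# -> #   bit 5 = 1  t=0,i=3
  ..#.. -> .   bit 4 = 0  t=2,i=6
  ...## -> .   bit 3 = 0  t=4,i=5
  ...#. -> .   bit 2 = 0  t=0,i=2
  ....# -> #   bit 1 = 1  t=0,i=1
  ..... -> .   bit 0 = 0  t=0,i=0
  bits 10000011101001100110011011100010 = 2208720610

2208720610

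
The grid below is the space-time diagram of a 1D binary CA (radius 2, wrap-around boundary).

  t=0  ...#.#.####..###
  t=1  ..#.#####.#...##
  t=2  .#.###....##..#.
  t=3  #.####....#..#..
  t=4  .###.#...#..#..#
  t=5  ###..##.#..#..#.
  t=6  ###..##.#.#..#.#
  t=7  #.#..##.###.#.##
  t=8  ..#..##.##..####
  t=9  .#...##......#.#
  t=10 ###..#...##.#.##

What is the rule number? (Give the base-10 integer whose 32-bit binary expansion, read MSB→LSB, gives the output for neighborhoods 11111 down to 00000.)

280292677

  #####|.  b31=0 t=1,i=6
  ####.|.  b30=0 t=0,i=9
  ###.#|.  b29=0 t=1,i=8
  ###..|#  b28=1 t=0,i=10
  ##.##|.  b27=0 t=7,i=7
  ##.#.|.  b26=0 t=1,i=9
  ##..#|.  b25=0 t=0,i=11
  ##...|.  b24=0 t=0,i=0
  #.###|#  b23=1 t=0,i=7
  #.##.|.  b22=0 t=8,i=8
  #.#.#|#  b21=1 t=0,i=5
  #.#..|#  b20=1 t=1,i=10
  #..##|.  b19=0 t=0,i=12
  #..#.|#  b18=1 t=1,i=1
  #...#|.  b17=0 t=0,i=1
  #....|.  b16=0 t=2,i=7
  .####|#  b15=1 t=0,i=8
  .###.|#  b14=1 t=0,i=14
  .##.#|#  b13=1 t=5,i=6
  .##..|.  b12=0 t=1,i=15
  .#.##|#  b11=1 t=0,i=6
  .#.#.|#  b10=1 t=0,i=4
  .#..#|.  b9=0 t=2,i=15
  .#...|#  b8=1 t=1,i=11
  ..###|.  b7=0 t=0,i=13
  ..##.|#  b6=1 t=1,i=14
  ..#.#|.  b5=0 t=0,i=3
  ..#..|.  b4=0 t=2,i=14
  ...##|.  b3=0 t=1,i=13
  ...#.|#  b2=1 t=0,i=2
  ....#|.  b1=0 t=2,i=8
  .....|#  b0=1 t=9,i=9
  bits 00010000101101001110110101000101 = 280292677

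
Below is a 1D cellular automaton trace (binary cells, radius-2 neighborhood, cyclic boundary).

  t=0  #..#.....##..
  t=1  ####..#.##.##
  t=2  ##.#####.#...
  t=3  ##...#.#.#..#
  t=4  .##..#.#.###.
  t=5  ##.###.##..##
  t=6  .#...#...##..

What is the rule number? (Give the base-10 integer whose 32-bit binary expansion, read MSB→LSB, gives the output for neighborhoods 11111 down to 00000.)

3007064697

  ##### -> #   bit 31 = 1  t=1,i=0
  ####. -> .   bit 30 = 0  t=1,i=2
  ###.# -> #   bit 29 = 1  t=2,i=7
  ###.. -> #   bit 28 = 1  t=1,i=3
  ##.## -> .   bit 27 = 0  t=1,i=10
  ##.#. -> .   bit 26 = 0  t=2,i=8
  ##..# -> #   bit 25 = 1  t=0,i=11
  ##... -> #   bit 24 = 1  t=3,i=2
  #.### -> .   bit 23 = 0  t=1,i=11
  #.##. -> .   bit 22 = 0  t=1,i=8
  #.#.# -> #   bit 21 = 1  t=3,i=7
  #.#.. -> #   bit 20 = 1  t=2,i=9
  #..## -> #   bit 19 = 1  t=3,i=11
  #..#. -> #   bit 18 = 1  t=0,i=2
  #...# -> .   bit 17 = 0  t=2,i=11
  #.... -> .   bit 16 = 0  t=0,i=5
  .#### -> .   bit 15 = 0  t=1,i=12
  .###. -> .   bit 14 = 0  t=3,i=0
  .##.# -> #   bit 13 = 1  t=1,i=9
  .##.. -> .   bit 12 = 0  t=0,i=10
  .#.## -> #   bit 11 = 1  t=1,i=7
  .#.#. -> .   bit 10 = 0  t=3,i=6
  .#..# -> #   bit 9 = 1  t=0,i=1
  .#... -> .   bit 8 = 0  t=0,i=4
  ..### -> .   bit 7 = 0  t=3,i=12
  ..##. -> #   bit 6 = 1  t=0,i=9
  ..#.# -> #   bit 5 = 1  t=1,i=6
  ..#.. -> #   bit 4 = 1  t=0,i=0
  ...## -> #   bit 3 = 1  t=0,i=8
  ...#. -> .   bit 2 = 0  t=3,i=4
  ....# -> .   bit 1 = 0  t=0,i=7
  ..... -> #   bit 0 = 1  t=0,i=6
  bits 10110011001111000010101001111001 = 3007064697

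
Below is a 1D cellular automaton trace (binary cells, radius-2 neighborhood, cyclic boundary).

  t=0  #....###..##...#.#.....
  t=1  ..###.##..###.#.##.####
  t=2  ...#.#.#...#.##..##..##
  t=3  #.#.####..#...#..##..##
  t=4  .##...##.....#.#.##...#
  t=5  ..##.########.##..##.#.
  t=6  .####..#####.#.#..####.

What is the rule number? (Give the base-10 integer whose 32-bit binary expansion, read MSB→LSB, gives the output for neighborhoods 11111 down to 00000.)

  ##### -> #   bit 31 = 1  t=5,i=7
  ####. -> #   bit 30 = 1  t=1,i=21
  ###.# -> .   bit 29 = 0  t=1,i=4
  ###.. -> #   bit 28 = 1  t=0,i=7
  ##.## -> #   bit 27 = 1  t=1,i=5
  ##.#. -> #   bit 26 = 1  t=1,i=13
  ##..# -> .   bit 25 = 0  t=0,i=8
  ##... -> #   bit 24 = 1  t=0,i=12
  #.### -> .   bit 23 = 0  t=1,i=19
  #.##. -> .   bit 22 = 0  t=1,i=6
  #.#.# -> #   bit 21 = 1  t=1,i=14
  #.#.. -> #   bit 20 = 1  t=0,i=17
  #..## -> .   bit 19 = 0  t=0,i=9
  #..#. -> .   bit 18 = 0  t=3,i=9
  #...# -> .   bit 17 = 0  t=0,i=13
  #.... -> #   bit 16 = 1  t=0,i=2
  .#### -> .   bit 15 = 0  t=1,i=20
  .###. -> #   bit 14 = 1  t=0,i=6
  .##.# -> #   bit 13 = 1  t=1,i=17
  .##.. -> #   bit 12 = 1  t=0,i=11
  .#.## -> .   bit 11 = 0  t=1,i=15
  .#.#. -> #   bit 10 = 1  t=0,i=16
  .#..# -> #   bit 9 = 1  t=3,i=15
  .#... -> .   bit 8 = 0  t=0,i=1
  ..### -> .   bit 7 = 0  t=0,i=5
  ..##. -> #   bit 6 = 1  t=0,i=10
  ..#.# -> .   bit 5 = 0  t=0,i=15
  ..#.. -> .   bit 4 = 0  t=0,i=0
  ...## -> #   bit 3 = 1  t=0,i=4
  ...#. -> #   bit 2 = 1  t=0,i=14
  ....# -> #   bit 1 = 1  t=0,i=3
  ..... -> #   bit 0 = 1  t=0,i=20
  bits 11011101001100010111011001001111 = 3711006287

3711006287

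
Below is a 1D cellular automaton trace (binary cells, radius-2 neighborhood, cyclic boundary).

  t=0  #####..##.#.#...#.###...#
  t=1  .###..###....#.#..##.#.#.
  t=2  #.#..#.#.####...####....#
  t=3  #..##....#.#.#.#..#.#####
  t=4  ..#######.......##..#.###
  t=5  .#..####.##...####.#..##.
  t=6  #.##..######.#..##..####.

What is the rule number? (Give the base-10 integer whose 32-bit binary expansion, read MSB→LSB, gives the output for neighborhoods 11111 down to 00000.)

  ##### -> #   bit 31 = 1  t=0,i=1
  ####. -> #   bit 30 = 1  t=0,i=3
  ###.# -> #   bit 29 = 1  t=5,i=7
  ###.. -> .   bit 28 = 0  t=0,i=4
  ##.## -> #   bit 27 = 1  t=5,i=8
  ##.#. -> .   bit 26 = 0  t=0,i=9
  ##..# -> .   bit 25 = 0  t=0,i=5
  ##... -> #   bit 24 = 1  t=0,i=21
  #.### -> #   bit 23 = 1  t=0,i=18
  #.##. -> #   bit 22 = 1  t=5,i=9
  #.#.# -> .   bit 21 = 0  t=0,i=10
  #.#.. -> .   bit 20 = 0  t=0,i=12
  #..## -> #   bit 19 = 1  t=0,i=6
  #..#. -> #   bit 18 = 1  t=2,i=4
  #...# -> .   bit 17 = 0  t=0,i=14
  #.... -> #   bit 16 = 1  t=1,i=10
  .#### -> .   bit 15 = 0  t=0,i=0
  .###. -> #   bit 14 = 1  t=0,i=19
  .##.# -> #   bit 13 = 1  t=0,i=8
  .##.. -> #   bit 12 = 1  t=3,i=4
  .#.## -> .   bit 11 = 0  t=0,i=17
  .#.#. -> .   bit 10 = 0  t=0,i=11
  .#..# -> #   bit 9 = 1  t=1,i=16
  .#... -> #   bit 8 = 1  t=0,i=13
  ..### -> .   bit 7 = 0  t=0,i=24
  ..##. -> #   bit 6 = 1  t=0,i=7
  ..#.# -> .   bit 5 = 0  t=0,i=16
  ..#.. -> .   bit 4 = 0  t=5,i=1
  ...## -> #   bit 3 = 1  t=0,i=23
  ...#. -> #   bit 2 = 1  t=0,i=15
  ....# -> #   bit 1 = 1  t=1,i=11
  ..... -> .   bit 0 = 0  t=4,i=11
  bits 11101001110011010111001101001110 = 3922555726

3922555726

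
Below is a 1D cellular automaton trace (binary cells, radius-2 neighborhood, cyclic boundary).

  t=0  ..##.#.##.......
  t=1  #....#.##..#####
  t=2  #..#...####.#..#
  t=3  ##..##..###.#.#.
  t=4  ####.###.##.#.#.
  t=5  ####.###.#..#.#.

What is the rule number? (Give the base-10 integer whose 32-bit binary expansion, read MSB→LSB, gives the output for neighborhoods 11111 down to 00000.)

  #####|.  b31=0 t=1,i=13
  ####.|#  b30=1 t=1,i=15
  ###.#|#  b29=1 t=2,i=10
  ###..|#  b28=1 t=1,i=0
  ##.##|.  b27=0 t=4,i=4
  ##.#.|.  b26=0 t=0,i=4
  ##..#|#  b25=1 t=1,i=9
  ##...|.  b24=0 t=0,i=9
  #.###|#  b23=1 t=4,i=0
  #.##.|#  b22=1 t=0,i=7
  #.#.#|#  b21=1 t=0,i=5
  #.#..|#  b20=1 t=2,i=12
  #..##|#  b19=1 t=1,i=10
  #..#.|.  b18=0 t=2,i=2
  #...#|#  b17=1 t=2,i=5
  #....|.  b16=0 t=0,i=10
  .####|#  b15=1 t=1,i=12
  .###.|#  b14=1 t=3,i=9
  .##.#|.  b13=0 t=0,i=3
  .##..|#  b12=1 t=0,i=8
  .#.##|.  b11=0 t=0,i=6
  .#.#.|.  b10=0 t=3,i=13
  .#..#|.  b9=0 t=2,i=13
  .#...|#  b8=1 t=2,i=4
  ..###|.  b7=0 t=1,i=11
  ..##.|.  b6=0 t=0,i=2
  ..#.#|.  b5=0 t=1,i=5
  ..#..|.  b4=0 t=2,i=3
  ...##|.  b3=0 t=0,i=1
  ...#.|.  b2=0 t=1,i=4
  ....#|#  b1=1 t=0,i=0
  .....|#  b0=1 t=0,i=11
  bits 01110010111110101101000100000011 = 1929040131

1929040131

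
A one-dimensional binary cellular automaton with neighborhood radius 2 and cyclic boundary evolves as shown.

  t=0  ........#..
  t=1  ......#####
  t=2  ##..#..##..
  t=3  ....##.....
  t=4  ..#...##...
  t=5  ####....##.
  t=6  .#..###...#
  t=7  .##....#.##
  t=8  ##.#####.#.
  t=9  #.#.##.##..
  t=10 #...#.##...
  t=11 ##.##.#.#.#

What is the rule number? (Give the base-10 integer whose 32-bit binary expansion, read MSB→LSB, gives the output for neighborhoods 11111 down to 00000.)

2907800374

  ##### -> #   bit 31 = 1  t=1,i=8
  ####. -> .   bit 30 = 0  t=1,i=9
  ###.# -> #   bit 29 = 1  t=8,i=7
  ###.. -> .   bit 28 = 0  t=1,i=10
  ##.## -> #   bit 27 = 1  t=5,i=10
  ##.#. -> #   bit 26 = 1  t=8,i=8
  ##..# -> .   bit 25 = 0  t=2,i=2
  ##... -> #   bit 24 = 1  t=1,i=0
  #.### -> .   bit 23 = 0  t=5,i=0
  #.##. -> #   bit 22 = 1  t=7,i=1
  #.#.# -> .   bit 21 = 0  t=8,i=9
  #.#.. -> #   bit 20 = 1  t=6,i=1
  #..## -> .   bit 19 = 0  t=2,i=6
  #..#. -> .   bit 18 = 0  t=2,i=3
  #...# -> .   bit 17 = 0  t=4,i=4
  #.... -> #   bit 16 = 1  t=0,i=10
  .#### -> #   bit 15 = 1  t=1,i=7
  .###. -> .   bit 14 = 0  t=6,i=5
  .##.# -> .   bit 13 = 0  t=5,i=9
  .##.. -> .   bit 12 = 0  t=2,i=1
  .#.## -> .   bit 11 = 0  t=7,i=8
  .#.#. -> .   bit 10 = 0  t=6,i=0
  .#..# -> #   bit 9 = 1  t=2,i=5
  .#... -> #   bit 8 = 1  t=0,i=9
  ..### -> .   bit 7 = 0  t=1,i=6
  ..##. -> .   bit 6 = 0  t=2,i=0
  ..#.# -> #   bit 5 = 1  t=6,i=10
  ..#.. -> #   bit 4 = 1  t=0,i=8
  ...## -> .   bit 3 = 0  t=1,i=5
  ...#. -> #   bit 2 = 1  t=0,i=7
  ....# -> #   bit 1 = 1  t=0,i=6
  ..... -> .   bit 0 = 0  t=0,i=0
  bits 10101101010100011000001100110110 = 2907800374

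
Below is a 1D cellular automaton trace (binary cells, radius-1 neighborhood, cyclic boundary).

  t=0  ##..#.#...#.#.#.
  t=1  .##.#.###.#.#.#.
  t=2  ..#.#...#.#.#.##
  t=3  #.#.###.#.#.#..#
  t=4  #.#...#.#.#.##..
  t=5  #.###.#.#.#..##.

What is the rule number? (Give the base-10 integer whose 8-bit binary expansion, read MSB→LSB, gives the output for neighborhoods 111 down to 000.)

85

  [7] ### => .  t=1,i=7
  [6] ##. => #  t=0,i=1
  [5] #.# => .  t=0,i=5
  [4] #.. => #  t=0,i=2
  [3] .## => .  t=0,i=0
  [2] .#. => #  t=0,i=4
  [1] ..# => .  t=0,i=3
  [0] ... => #  t=0,i=8
  bits 01010101 = 85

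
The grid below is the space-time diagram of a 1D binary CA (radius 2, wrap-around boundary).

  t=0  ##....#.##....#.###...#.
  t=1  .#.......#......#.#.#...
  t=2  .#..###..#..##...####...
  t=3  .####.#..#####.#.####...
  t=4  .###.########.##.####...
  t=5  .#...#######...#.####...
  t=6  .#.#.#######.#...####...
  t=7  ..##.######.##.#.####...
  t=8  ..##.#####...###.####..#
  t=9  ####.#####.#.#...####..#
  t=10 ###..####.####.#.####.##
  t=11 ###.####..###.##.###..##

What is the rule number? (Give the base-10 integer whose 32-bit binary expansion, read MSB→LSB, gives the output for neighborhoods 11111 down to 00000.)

  #####|#  b31=1 t=3,i=11
  ####.|#  b30=1 t=2,i=19
  ###.#|.  b29=0 t=3,i=4
  ###..|#  b28=1 t=0,i=18
  ##.##|.  b27=0 t=4,i=4
  ##.#.|#  b26=1 t=3,i=5
  ##..#|.  b25=0 t=2,i=7
  ##...|.  b24=0 t=0,i=2
  #.###|#  b23=1 t=0,i=16
  #.##.|.  b22=0 t=0,i=0
  #.#.#|#  b21=1 t=1,i=18
  #.#..|#  b20=1 t=1,i=20
  #..##|#  b19=1 t=2,i=3
  #..#.|.  b18=0 t=2,i=8
  #...#|#  b17=1 t=0,i=20
  #....|.  b16=0 t=0,i=3
  .####|#  b15=1 t=2,i=18
  .###.|.  b14=0 t=0,i=17
  .##.#|#  b13=1 t=4,i=15
  .##..|#  b12=1 t=0,i=1
  .#.##|.  b11=0 t=0,i=7
  .#.#.|#  b10=1 t=1,i=17
  .#..#|#  b9=1 t=2,i=2
  .#...|.  b8=0 t=1,i=2
  ..###|#  b7=1 t=2,i=4
  ..##.|#  b6=1 t=2,i=12
  ..#.#|.  b5=0 t=0,i=6
  ..#..|#  b4=1 t=1,i=1
  ...##|.  b3=0 t=2,i=16
  ...#.|.  b2=0 t=0,i=5
  ....#|.  b1=0 t=0,i=4
  .....|#  b0=1 t=1,i=4
  bits 11010100101110101011011011010001 = 3569006289

3569006289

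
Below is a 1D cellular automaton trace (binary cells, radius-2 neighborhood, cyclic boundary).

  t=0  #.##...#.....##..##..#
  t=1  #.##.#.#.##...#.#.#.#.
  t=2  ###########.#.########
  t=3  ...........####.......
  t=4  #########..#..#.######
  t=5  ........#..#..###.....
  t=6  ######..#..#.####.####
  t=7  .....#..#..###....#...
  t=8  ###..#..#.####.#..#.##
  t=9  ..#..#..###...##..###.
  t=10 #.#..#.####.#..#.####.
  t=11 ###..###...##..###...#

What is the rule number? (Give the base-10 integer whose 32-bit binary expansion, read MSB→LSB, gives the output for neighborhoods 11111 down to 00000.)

  [31] ##### => .  t=2,i=0
  [30] ####. => .  t=2,i=9
  [29] ###.# => .  t=2,i=10
  [28] ###.. => #  t=3,i=14
  [27] ##.## => .  t=0,i=1
  [26] ##.#. => #  t=1,i=4
  [25] ##..# => .  t=0,i=15
  [24] ##... => .  t=0,i=4
  [23] #.### => #  t=2,i=14
  [22] #.##. => #  t=0,i=2
  [21] #.#.# => #  t=1,i=0
  [20] #.#.. => #  t=8,i=15
  [19] #..## => #  t=0,i=16
  [18] #..#. => .  t=4,i=10
  [17] #...# => #  t=0,i=5
  [16] #.... => #  t=0,i=9
  [15] .#### => .  t=2,i=15
  [14] .###. => #  t=5,i=15
  [13] .##.# => #  t=0,i=0
  [12] .##.. => #  t=0,i=3
  [11] .#.## => #  t=1,i=1
  [10] .#.#. => #  t=1,i=6
  [9] .#..# => .  t=4,i=12
  [8] .#... => .  t=0,i=8
  [7] ..### => #  t=3,i=11
  [6] ..##. => .  t=0,i=13
  [5] ..#.# => #  t=1,i=14
  [4] ..#.. => #  t=0,i=7
  [3] ...## => .  t=0,i=12
  [2] ...#. => .  t=0,i=6
  [1] ....# => .  t=0,i=11
  [0] ..... => #  t=0,i=10
  bits 00010100111110110111110010110001 = 352025777

352025777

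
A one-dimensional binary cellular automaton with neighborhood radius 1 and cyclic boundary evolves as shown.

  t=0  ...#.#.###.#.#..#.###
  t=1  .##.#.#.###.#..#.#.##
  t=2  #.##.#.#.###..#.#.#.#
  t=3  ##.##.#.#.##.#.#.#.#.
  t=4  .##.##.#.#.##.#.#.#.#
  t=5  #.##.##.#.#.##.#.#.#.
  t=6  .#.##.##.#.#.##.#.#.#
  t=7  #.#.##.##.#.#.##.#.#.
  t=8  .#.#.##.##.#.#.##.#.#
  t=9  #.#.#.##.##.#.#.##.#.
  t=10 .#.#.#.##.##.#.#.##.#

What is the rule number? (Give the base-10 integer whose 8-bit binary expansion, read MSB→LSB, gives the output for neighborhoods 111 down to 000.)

227

  [7] ### => #  t=0,i=8
  [6] ##. => #  t=0,i=9
  [5] #.# => #  t=0,i=4
  [4] #.. => .  t=0,i=0
  [3] .## => .  t=0,i=7
  [2] .#. => .  t=0,i=3
  [1] ..# => #  t=0,i=2
  [0] ... => #  t=0,i=1
  bits 11100011 = 227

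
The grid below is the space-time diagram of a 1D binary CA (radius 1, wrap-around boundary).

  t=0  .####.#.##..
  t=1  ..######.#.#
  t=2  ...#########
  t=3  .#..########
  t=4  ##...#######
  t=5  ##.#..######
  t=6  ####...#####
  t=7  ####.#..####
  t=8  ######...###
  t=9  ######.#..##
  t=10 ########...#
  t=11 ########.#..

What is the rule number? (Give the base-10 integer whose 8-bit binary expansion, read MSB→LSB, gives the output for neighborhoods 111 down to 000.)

229

  nb ###: next=#  (t=0,i=2, bit7=1)
  nb ##.: next=#  (t=0,i=4, bit6=1)
  nb #.#: next=#  (t=0,i=5, bit5=1)
  nb #..: next=.  (t=0,i=10, bit4=0)
  nb .##: next=.  (t=0,i=1, bit3=0)
  nb .#.: next=#  (t=0,i=6, bit2=1)
  nb ..#: next=.  (t=0,i=0, bit1=0)
  nb ...: next=#  (t=0,i=11, bit0=1)
  bits 11100101 = 229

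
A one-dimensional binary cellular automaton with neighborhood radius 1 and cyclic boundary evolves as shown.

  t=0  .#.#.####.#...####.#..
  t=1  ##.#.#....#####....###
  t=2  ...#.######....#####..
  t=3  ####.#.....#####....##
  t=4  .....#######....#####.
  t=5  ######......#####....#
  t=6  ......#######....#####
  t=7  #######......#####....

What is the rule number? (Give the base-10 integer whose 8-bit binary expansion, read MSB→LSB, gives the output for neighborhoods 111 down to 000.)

31

  [7] ### => .  t=0,i=6
  [6] ##. => .  t=0,i=8
  [5] #.# => .  t=0,i=2
  [4] #.. => #  t=0,i=11
  [3] .## => #  t=0,i=5
  [2] .#. => #  t=0,i=1
  [1] ..# => #  t=0,i=0
  [0] ... => #  t=0,i=12
  bits 00011111 = 31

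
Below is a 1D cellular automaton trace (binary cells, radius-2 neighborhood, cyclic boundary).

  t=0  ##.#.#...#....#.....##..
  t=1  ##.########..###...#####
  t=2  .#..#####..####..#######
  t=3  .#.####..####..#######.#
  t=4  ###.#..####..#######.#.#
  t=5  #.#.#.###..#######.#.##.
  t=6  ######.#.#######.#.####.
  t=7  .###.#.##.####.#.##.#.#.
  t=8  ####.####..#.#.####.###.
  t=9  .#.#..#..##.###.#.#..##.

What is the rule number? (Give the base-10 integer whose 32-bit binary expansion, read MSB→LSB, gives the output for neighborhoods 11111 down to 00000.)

2726231516

  #####|#  b31=1 t=1,i=5
  ####.|.  b30=0 t=1,i=0
  ###.#|#  b29=1 t=1,i=1
  ###..|.  b28=0 t=1,i=10
  ##.##|.  b27=0 t=1,i=2
  ##.#.|.  b26=0 t=0,i=2
  ##..#|#  b25=1 t=0,i=22
  ##...|.  b24=0 t=1,i=16
  #.###|.  b23=0 t=1,i=3
  #.##.|#  b22=1 t=5,i=21
  #.#.#|#  b21=1 t=0,i=3
  #.#..|#  b20=1 t=0,i=5
  #..##|#  b19=1 t=0,i=23
  #..#.|#  b18=1 t=8,i=10
  #...#|#  b17=1 t=0,i=7
  #....|.  b16=0 t=0,i=11
  .####|#  b15=1 t=1,i=4
  .###.|#  b14=1 t=1,i=14
  .##.#|#  b13=1 t=0,i=1
  .##..|#  b12=1 t=0,i=21
  .#.##|#  b11=1 t=3,i=2
  .#.#.|#  b10=1 t=0,i=4
  .#..#|.  b9=0 t=2,i=2
  .#...|#  b8=1 t=0,i=6
  ..###|#  b7=1 t=1,i=13
  ..##.|#  b6=1 t=0,i=0
  ..#.#|.  b5=0 t=8,i=11
  ..#..|#  b4=1 t=0,i=9
  ...##|#  b3=1 t=0,i=19
  ...#.|#  b2=1 t=0,i=8
  ....#|.  b1=0 t=0,i=12
  .....|.  b0=0 t=0,i=17
  bits 10100010011111101111110111011100 = 2726231516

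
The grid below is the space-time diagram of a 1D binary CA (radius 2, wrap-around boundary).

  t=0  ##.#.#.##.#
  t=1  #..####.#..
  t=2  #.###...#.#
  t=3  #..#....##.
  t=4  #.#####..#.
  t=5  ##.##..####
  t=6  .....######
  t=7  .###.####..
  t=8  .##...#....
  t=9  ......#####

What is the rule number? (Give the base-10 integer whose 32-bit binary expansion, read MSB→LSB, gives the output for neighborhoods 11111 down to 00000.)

2185096627

  #####|#  b31=1 t=4,i=4
  ####.|.  b30=0 t=1,i=5
  ###.#|.  b29=0 t=0,i=1
  ###..|.  b28=0 t=2,i=4
  ##.##|.  b27=0 t=0,i=9
  ##.#.|.  b26=0 t=0,i=2
  ##..#|#  b25=1 t=4,i=7
  ##...|.  b24=0 t=2,i=5
  #.###|.  b23=0 t=0,i=10
  #.##.|.  b22=0 t=0,i=7
  #.#.#|#  b21=1 t=0,i=3
  #.#..|#  b20=1 t=1,i=8
  #..##|#  b19=1 t=1,i=2
  #..#.|#  b18=1 t=1,i=10
  #...#|.  b17=0 t=2,i=6
  #....|#  b16=1 t=3,i=5
  .####|#  b15=1 t=1,i=4
  .###.|#  b14=1 t=0,i=0
  .##.#|#  b13=1 t=0,i=8
  .##..|.  b12=0 t=5,i=4
  .#.##|#  b11=1 t=0,i=6
  .#.#.|#  b10=1 t=0,i=4
  .#..#|.  b9=0 t=1,i=1
  .#...|#  b8=1 t=3,i=4
  ..###|#  b7=1 t=1,i=3
  ..##.|.  b6=0 t=3,i=8
  ..#.#|#  b5=1 t=2,i=8
  ..#..|#  b4=1 t=1,i=0
  ...##|.  b3=0 t=3,i=7
  ...#.|.  b2=0 t=2,i=7
  ....#|#  b1=1 t=3,i=6
  .....|#  b0=1 t=6,i=2
  bits 10000010001111011110110110110011 = 2185096627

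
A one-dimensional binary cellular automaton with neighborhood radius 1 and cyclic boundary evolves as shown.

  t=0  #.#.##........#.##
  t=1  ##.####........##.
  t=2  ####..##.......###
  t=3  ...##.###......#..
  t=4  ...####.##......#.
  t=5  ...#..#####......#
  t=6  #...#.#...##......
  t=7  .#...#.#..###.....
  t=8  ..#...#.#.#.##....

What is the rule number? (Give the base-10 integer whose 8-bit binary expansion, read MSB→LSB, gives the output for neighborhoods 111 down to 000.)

  ### -> .   bit 7 = 0  t=0,i=17
  ##. -> #   bit 6 = 1  t=0,i=0
  #.# -> #   bit 5 = 1  t=0,i=1
  #.. -> #   bit 4 = 1  t=0,i=6
  .## -> #   bit 3 = 1  t=0,i=4
  .#. -> .   bit 2 = 0  t=0,i=2
  ..# -> .   bit 1 = 0  t=0,i=13
  ... -> .   bit 0 = 0  t=0,i=7
  bits 01111000 = 120

120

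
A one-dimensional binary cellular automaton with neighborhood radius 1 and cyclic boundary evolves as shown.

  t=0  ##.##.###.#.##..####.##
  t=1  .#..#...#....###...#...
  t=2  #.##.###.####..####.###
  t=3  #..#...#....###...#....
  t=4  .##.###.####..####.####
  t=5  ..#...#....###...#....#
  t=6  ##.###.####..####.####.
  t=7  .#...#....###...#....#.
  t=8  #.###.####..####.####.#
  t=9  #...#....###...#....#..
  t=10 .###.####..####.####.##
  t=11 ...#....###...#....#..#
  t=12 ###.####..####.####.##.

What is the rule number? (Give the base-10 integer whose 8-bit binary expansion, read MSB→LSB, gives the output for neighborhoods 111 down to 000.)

83

  ### -> .   bit 7 = 0  t=0,i=0
  ##. -> #   bit 6 = 1  t=0,i=1
  #.# -> .   bit 5 = 0  t=0,i=2
  #.. -> #   bit 4 = 1  t=0,i=14
  .## -> .   bit 3 = 0  t=0,i=3
  .#. -> .   bit 2 = 0  t=0,i=10
  ..# -> #   bit 1 = 1  t=0,i=15
  ... -> #   bit 0 = 1  t=1,i=6
  bits 01010011 = 83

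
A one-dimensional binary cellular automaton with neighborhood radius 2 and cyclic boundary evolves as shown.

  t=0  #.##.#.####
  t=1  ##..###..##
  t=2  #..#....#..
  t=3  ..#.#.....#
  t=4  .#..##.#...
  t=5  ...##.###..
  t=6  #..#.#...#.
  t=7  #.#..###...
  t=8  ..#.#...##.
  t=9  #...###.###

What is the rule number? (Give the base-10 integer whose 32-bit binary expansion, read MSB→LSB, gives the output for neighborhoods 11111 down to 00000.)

  nb #####: next=#  (t=0,i=9, bit31=1)
  nb ####.: next=#  (t=0,i=10, bit30=1)
  nb ###.#: next=#  (t=0,i=0, bit29=1)
  nb ###..: next=.  (t=1,i=1, bit28=0)
  nb ##.##: next=#  (t=0,i=1, bit27=1)
  nb ##.#.: next=#  (t=0,i=4, bit26=1)
  nb ##..#: next=.  (t=1,i=2, bit25=0)
  nb ##...: next=#  (t=5,i=9, bit24=1)
  nb #.###: next=.  (t=0,i=7, bit23=0)
  nb #.##.: next=.  (t=0,i=2, bit22=0)
  nb #.#.#: next=#  (t=0,i=5, bit21=1)
  nb #.#..: next=#  (t=3,i=4, bit20=1)
  nb #..##: next=#  (t=1,i=3, bit19=1)
  nb #..#.: next=#  (t=2,i=2, bit18=1)
  nb #...#: next=#  (t=6,i=7, bit17=1)
  nb #....: next=.  (t=2,i=5, bit16=0)
  nb .####: next=.  (t=0,i=8, bit15=0)
  nb .###.: next=.  (t=1,i=5, bit14=0)
  nb .##.#: next=.  (t=0,i=3, bit13=0)
  nb .##..: next=#  (t=8,i=9, bit12=1)
  nb .#.##: next=#  (t=0,i=6, bit11=1)
  nb .#.#.: next=.  (t=3,i=3, bit10=0)
  nb .#..#: next=.  (t=2,i=1, bit9=0)
  nb .#...: next=#  (t=2,i=4, bit8=1)
  nb ..###: next=.  (t=1,i=4, bit7=0)
  nb ..##.: next=#  (t=4,i=4, bit6=1)
  nb ..#.#: next=.  (t=3,i=2, bit5=0)
  nb ..#..: next=.  (t=2,i=0, bit4=0)
  nb ...##: next=.  (t=5,i=2, bit3=0)
  nb ...#.: next=.  (t=2,i=7, bit2=0)
  nb ....#: next=.  (t=2,i=6, bit1=0)
  nb .....: next=#  (t=3,i=7, bit0=1)
  bits 11101101001111100001100101000001 = 3980269889

3980269889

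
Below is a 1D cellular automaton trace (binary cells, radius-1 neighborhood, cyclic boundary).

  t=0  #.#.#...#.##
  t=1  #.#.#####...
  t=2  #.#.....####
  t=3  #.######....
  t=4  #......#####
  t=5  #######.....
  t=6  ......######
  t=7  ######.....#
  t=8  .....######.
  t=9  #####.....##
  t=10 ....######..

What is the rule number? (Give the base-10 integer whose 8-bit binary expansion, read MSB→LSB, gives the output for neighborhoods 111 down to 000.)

  [7] ### => .  t=0,i=11
  [6] ##. => #  t=0,i=0
  [5] #.# => .  t=0,i=1
  [4] #.. => #  t=0,i=5
  [3] .## => .  t=0,i=10
  [2] .#. => #  t=0,i=2
  [1] ..# => #  t=0,i=7
  [0] ... => #  t=0,i=6
  bits 01010111 = 87

87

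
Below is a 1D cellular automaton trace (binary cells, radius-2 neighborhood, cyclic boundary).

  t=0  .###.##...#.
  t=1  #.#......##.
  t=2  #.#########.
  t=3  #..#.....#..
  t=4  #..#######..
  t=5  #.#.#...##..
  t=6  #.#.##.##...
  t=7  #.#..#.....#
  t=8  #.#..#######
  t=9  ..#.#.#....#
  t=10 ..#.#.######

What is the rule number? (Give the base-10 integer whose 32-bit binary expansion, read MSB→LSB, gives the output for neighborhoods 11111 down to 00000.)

  [31] ##### => .  t=2,i=4
  [30] ####. => #  t=2,i=9
  [29] ###.# => .  t=0,i=3
  [28] ###.. => #  t=4,i=9
  [27] ##.## => .  t=0,i=4
  [26] ##.#. => .  t=1,i=11
  [25] ##..# => .  t=4,i=10
  [24] ##... => .  t=0,i=7
  [23] #.### => .  t=2,i=2
  [22] #.##. => .  t=0,i=5
  [21] #.#.# => #  t=1,i=0
  [20] #.#.. => #  t=1,i=2
  [19] #..## => #  t=0,i=0
  [18] #..#. => .  t=3,i=2
  [17] #...# => .  t=0,i=8
  [16] #.... => #  t=1,i=4
  [15] .#### => #  t=2,i=3
  [14] .###. => #  t=0,i=2
  [13] .##.# => #  t=1,i=10
  [12] .##.. => .  t=0,i=6
  [11] .#.## => .  t=2,i=1
  [10] .#.#. => .  t=1,i=1
  [9] .#..# => .  t=0,i=11
  [8] .#... => #  t=1,i=3
  [7] ..### => .  t=0,i=1
  [6] ..##. => #  t=1,i=9
  [5] ..#.# => #  t=5,i=0
  [4] ..#.. => #  t=0,i=10
  [3] ...## => #  t=1,i=8
  [2] ...#. => #  t=0,i=9
  [1] ....# => #  t=1,i=7
  [0] ..... => #  t=1,i=5
  bits 01010000001110011110000101111111 = 1345970559

1345970559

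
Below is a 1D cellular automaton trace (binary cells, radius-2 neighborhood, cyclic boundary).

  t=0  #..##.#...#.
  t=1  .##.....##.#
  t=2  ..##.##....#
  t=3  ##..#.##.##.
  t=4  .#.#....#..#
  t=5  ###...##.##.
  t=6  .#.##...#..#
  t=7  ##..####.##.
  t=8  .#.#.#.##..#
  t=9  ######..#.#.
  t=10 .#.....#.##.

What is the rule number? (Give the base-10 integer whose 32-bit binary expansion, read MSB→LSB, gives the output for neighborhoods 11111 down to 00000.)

690935303

  [31] ##### => .  t=9,i=2
  [30] ####. => .  t=7,i=6
  [29] ###.# => #  t=7,i=7
  [28] ###.. => .  t=5,i=2
  [27] ##.## => #  t=2,i=4
  [26] ##.#. => .  t=0,i=5
  [25] ##..# => .  t=3,i=2
  [24] ##... => #  t=1,i=3
  [23] #.### => .  t=5,i=0
  [22] #.##. => .  t=1,i=1
  [21] #.#.# => #  t=1,i=11
  [20] #.#.. => .  t=0,i=0
  [19] #..## => #  t=0,i=2
  [18] #..#. => #  t=3,i=3
  [17] #...# => #  t=0,i=8
  [16] #.... => .  t=1,i=4
  [15] .#### => #  t=7,i=5
  [14] .###. => #  t=5,i=1
  [13] .##.# => .  t=0,i=4
  [12] .##.. => #  t=1,i=2
  [11] .#.## => .  t=1,i=0
  [10] .#.#. => #  t=0,i=11
  [9] .#..# => #  t=0,i=1
  [8] .#... => .  t=0,i=7
  [7] ..### => .  t=7,i=4
  [6] ..##. => .  t=0,i=3
  [5] ..#.# => .  t=0,i=10
  [4] ..#.. => .  t=2,i=11
  [3] ...## => .  t=1,i=7
  [2] ...#. => #  t=0,i=9
  [1] ....# => #  t=1,i=6
  [0] ..... => #  t=1,i=5
  bits 00101001001011101101011000000111 = 690935303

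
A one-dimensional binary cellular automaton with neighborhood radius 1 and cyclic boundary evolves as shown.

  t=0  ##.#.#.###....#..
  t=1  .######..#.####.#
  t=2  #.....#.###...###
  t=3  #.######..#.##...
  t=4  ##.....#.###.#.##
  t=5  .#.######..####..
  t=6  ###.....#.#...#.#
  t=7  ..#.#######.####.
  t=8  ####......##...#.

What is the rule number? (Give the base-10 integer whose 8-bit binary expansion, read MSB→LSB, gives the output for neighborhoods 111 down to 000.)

  ### -> .   bit 7 = 0  t=0,i=8
  ##. -> #   bit 6 = 1  t=0,i=1
  #.# -> #   bit 5 = 1  t=0,i=2
  #.. -> .   bit 4 = 0  t=0,i=10
  .## -> .   bit 3 = 0  t=0,i=0
  .#. -> #   bit 2 = 1  t=0,i=3
  ..# -> #   bit 1 = 1  t=0,i=13
  ... -> #   bit 0 = 1  t=0,i=11
  bits 01100111 = 103

103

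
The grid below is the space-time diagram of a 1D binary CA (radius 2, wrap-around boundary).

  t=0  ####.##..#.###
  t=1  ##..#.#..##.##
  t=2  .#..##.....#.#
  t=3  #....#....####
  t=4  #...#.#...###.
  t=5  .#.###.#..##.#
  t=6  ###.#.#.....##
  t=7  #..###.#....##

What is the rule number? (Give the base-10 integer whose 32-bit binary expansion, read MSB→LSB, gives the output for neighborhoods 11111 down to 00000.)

2619399588

  #####|#  b31=1 t=0,i=0
  ####.|.  b30=0 t=0,i=2
  ###.#|.  b29=0 t=0,i=3
  ###..|#  b28=1 t=1,i=1
  ##.##|#  b27=1 t=0,i=4
  ##.#.|#  b26=1 t=4,i=13
  ##..#|.  b25=0 t=0,i=7
  ##...|.  b24=0 t=2,i=6
  #.###|.  b23=0 t=0,i=11
  #.##.|.  b22=0 t=0,i=5
  #.#.#|#  b21=1 t=2,i=13
  #.#..|.  b20=0 t=1,i=6
  #..##|.  b19=0 t=1,i=8
  #..#.|.  b18=0 t=0,i=8
  #...#|.  b17=0 t=4,i=2
  #....|.  b16=0 t=2,i=7
  .####|#  b15=1 t=0,i=12
  .###.|#  b14=1 t=4,i=11
  .##.#|.  b13=0 t=1,i=10
  .##..|#  b12=1 t=0,i=6
  .#.##|#  b11=1 t=0,i=10
  .#.#.|#  b10=1 t=1,i=5
  .#..#|.  b9=0 t=1,i=7
  .#...|#  b8=1 t=3,i=6
  ..###|#  b7=1 t=3,i=10
  ..##.|.  b6=0 t=1,i=9
  ..#.#|#  b5=1 t=0,i=9
  ..#..|.  b4=0 t=3,i=5
  ...##|.  b3=0 t=3,i=9
  ...#.|#  b2=1 t=2,i=10
  ....#|.  b1=0 t=2,i=9
  .....|.  b0=0 t=2,i=8
  bits 10011100001000001101110110100100 = 2619399588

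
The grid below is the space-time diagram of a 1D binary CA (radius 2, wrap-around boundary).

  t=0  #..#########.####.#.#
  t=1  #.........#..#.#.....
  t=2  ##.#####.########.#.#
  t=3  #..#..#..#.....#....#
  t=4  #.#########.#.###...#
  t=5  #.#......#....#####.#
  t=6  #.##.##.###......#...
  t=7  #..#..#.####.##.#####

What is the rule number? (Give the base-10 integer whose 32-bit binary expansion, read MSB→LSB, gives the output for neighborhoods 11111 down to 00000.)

1368815477

  ##### -> .   bit 31 = 0  t=0,i=5
  ####. -> #   bit 30 = 1  t=0,i=10
  ###.# -> .   bit 29 = 0  t=0,i=11
  ###.. -> #   bit 28 = 1  t=4,i=16
  ##.## -> .   bit 27 = 0  t=0,i=12
  ##.#. -> .   bit 26 = 0  t=0,i=17
  ##..# -> .   bit 25 = 0  t=0,i=1
  ##... -> #   bit 24 = 1  t=4,i=17
  #.### -> #   bit 23 = 1  t=0,i=13
  #.##. -> .   bit 22 = 0  t=0,i=20
  #.#.# -> .   bit 21 = 0  t=0,i=18
  #.#.. -> #   bit 20 = 1  t=1,i=15
  #..## -> .   bit 19 = 0  t=0,i=2
  #..#. -> #   bit 18 = 1  t=1,i=12
  #...# -> #   bit 17 = 1  t=4,i=18
  #.... -> .   bit 16 = 0  t=1,i=2
  .#### -> .   bit 15 = 0  t=0,i=4
  .###. -> #   bit 14 = 1  t=2,i=0
  .##.# -> #   bit 13 = 1  t=4,i=0
  .##.. -> #   bit 12 = 1  t=0,i=0
  .#.## -> .   bit 11 = 0  t=0,i=19
  .#.#. -> #   bit 10 = 1  t=1,i=14
  .#..# -> #   bit 9 = 1  t=1,i=11
  .#... -> #   bit 8 = 1  t=1,i=1
  ..### -> .   bit 7 = 0  t=0,i=3
  ..##. -> #   bit 6 = 1  t=3,i=20
  ..#.# -> #   bit 5 = 1  t=1,i=13
  ..#.. -> #   bit 4 = 1  t=1,i=0
  ...## -> .   bit 3 = 0  t=3,i=19
  ...#. -> #   bit 2 = 1  t=1,i=9
  ....# -> .   bit 1 = 0  t=1,i=8
  ..... -> #   bit 0 = 1  t=1,i=3
  bits 01010001100101100111011101110101 = 1368815477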